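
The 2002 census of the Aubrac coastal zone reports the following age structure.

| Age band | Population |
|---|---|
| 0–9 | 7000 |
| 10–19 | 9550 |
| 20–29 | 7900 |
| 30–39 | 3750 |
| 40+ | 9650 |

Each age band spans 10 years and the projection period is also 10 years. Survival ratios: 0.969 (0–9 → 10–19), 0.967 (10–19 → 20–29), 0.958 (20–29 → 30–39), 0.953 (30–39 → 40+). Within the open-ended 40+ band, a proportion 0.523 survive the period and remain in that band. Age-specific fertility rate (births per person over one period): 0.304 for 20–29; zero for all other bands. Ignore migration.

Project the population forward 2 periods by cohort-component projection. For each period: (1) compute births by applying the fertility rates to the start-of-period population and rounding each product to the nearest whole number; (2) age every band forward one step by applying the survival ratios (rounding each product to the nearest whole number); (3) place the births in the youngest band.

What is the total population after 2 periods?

Call the bands 1 to 5, youngest first.
After projecting period 1:
Births: 7900 * 0.304 = 2402
Band 2: 7000 * 0.969 = 6783
Band 3: 9550 * 0.967 = 9235
Band 4: 7900 * 0.958 = 7568
Band 5: 3750 * 0.953 + 9650 * 0.523 = 3574 + 5047 = 8621
End of period: [2402, 6783, 9235, 7568, 8621]
After projecting period 2:
Births: 9235 * 0.304 = 2807
Band 2: 2402 * 0.969 = 2328
Band 3: 6783 * 0.967 = 6559
Band 4: 9235 * 0.958 = 8847
Band 5: 7568 * 0.953 + 8621 * 0.523 = 7212 + 4509 = 11721
End of period: [2807, 2328, 6559, 8847, 11721]
Total after period 2: 2807 + 2328 + 6559 + 8847 + 11721 = 32262

32262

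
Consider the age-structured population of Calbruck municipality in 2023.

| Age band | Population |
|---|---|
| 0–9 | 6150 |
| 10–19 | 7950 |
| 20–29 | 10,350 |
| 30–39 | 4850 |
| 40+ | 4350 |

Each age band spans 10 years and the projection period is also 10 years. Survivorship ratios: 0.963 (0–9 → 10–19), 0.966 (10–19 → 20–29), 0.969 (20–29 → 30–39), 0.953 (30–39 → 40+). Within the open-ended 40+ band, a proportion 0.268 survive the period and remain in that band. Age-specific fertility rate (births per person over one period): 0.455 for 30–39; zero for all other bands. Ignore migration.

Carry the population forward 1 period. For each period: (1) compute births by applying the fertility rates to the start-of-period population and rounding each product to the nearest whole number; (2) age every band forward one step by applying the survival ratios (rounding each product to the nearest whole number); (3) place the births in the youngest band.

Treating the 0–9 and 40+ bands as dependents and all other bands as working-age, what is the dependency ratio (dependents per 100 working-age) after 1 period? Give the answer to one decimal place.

After projecting period 1:
Births: 4850 * 0.455 = 2207
10–19: 6150 * 0.963 = 5922
20–29: 7950 * 0.966 = 7680
30–39: 10350 * 0.969 = 10029
40+: 4850 * 0.953 + 4350 * 0.268 = 4622 + 1166 = 5788
→ [2207, 5922, 7680, 10029, 5788]
Dependents (band 0–9 + band 40+) = 2207 + 5788 = 7995; working-age = 23631; ratio = 7995/23631 × 100 = 33.8

33.8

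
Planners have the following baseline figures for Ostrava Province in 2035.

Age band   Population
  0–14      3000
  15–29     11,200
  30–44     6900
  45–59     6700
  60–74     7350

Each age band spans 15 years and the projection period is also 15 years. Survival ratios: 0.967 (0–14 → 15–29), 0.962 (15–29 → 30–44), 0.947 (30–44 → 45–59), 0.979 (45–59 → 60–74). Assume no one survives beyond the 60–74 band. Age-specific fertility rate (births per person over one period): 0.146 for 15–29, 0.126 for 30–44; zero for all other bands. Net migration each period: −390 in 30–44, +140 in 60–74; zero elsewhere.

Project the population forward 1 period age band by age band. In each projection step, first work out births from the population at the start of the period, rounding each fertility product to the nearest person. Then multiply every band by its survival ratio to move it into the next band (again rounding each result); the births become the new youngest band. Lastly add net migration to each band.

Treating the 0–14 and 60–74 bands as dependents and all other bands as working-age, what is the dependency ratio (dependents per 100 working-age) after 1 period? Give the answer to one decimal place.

46.4

Numbering the groups 1..5 from youngest to oldest:
Period 1:
Births: 11200 × 0.146 = 1635, 6900 × 0.126 = 869 — total 2504
Group 2: 3000 × 0.967 = 2901
Group 3: 11200 × 0.962 = 10774
Group 4: 6900 × 0.947 = 6534
Group 5: 6700 × 0.979 = 6559
Net migration: Group 3 − 390 → 10384; Group 5 + 140 → 6699
End of period: [2504, 2901, 10384, 6534, 6699]
Dependents (band 0–14 + band 60–74) = 2504 + 6699 = 9203; working-age = 19819; ratio = 9203/19819 × 100 = 46.4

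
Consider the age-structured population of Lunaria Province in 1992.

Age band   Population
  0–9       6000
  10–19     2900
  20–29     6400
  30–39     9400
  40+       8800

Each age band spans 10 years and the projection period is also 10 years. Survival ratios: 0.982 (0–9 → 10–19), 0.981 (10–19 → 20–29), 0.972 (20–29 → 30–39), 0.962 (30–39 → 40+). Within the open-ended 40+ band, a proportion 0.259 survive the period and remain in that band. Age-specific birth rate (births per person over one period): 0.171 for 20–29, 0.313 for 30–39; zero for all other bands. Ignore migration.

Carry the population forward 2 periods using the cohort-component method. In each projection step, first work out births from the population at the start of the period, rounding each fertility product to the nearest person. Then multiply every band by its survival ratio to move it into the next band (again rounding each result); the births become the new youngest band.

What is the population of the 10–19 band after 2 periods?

Period 1.
Births: 6400 × 0.171 = 1094 ; 9400 × 0.313 = 2942 → 4036
10–19: 6000 × 0.982 = 5892
20–29: 2900 × 0.981 = 2845
30–39: 6400 × 0.972 = 6221
40+: 9400 × 0.962 + 8800 × 0.259 = 9043 + 2279 = 11322
→ [4036, 5892, 2845, 6221, 11322]
Period 2.
Births: 2845 × 0.171 = 486 ; 6221 × 0.313 = 1947 → 2433
10–19: 4036 × 0.982 = 3963
20–29: 5892 × 0.981 = 5780
30–39: 2845 × 0.972 = 2765
40+: 6221 × 0.962 + 11322 × 0.259 = 5985 + 2932 = 8917
→ [2433, 3963, 5780, 2765, 8917]

3963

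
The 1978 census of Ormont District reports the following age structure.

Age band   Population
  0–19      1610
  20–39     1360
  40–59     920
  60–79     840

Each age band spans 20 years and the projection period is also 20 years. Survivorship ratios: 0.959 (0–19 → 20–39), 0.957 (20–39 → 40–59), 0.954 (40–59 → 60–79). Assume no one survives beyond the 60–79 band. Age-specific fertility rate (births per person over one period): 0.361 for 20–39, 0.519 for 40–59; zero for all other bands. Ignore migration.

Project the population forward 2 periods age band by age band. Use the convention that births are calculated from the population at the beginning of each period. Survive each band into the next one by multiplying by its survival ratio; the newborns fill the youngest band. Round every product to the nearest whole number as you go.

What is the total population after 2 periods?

Let band 1 be 0–19 through band 4 = 60–79.
— Period 1 —
Births: 1360 * 0.361 = 491, 920 * 0.519 = 477 ⇒ total 968
Band 2: 1610 * 0.959 = 1544
Band 3: 1360 * 0.957 = 1302
Band 4: 920 * 0.954 = 878
Giving 968 / 1544 / 1302 / 878.
— Period 2 —
Births: 1544 * 0.361 = 557, 1302 * 0.519 = 676 ⇒ total 1233
Band 2: 968 * 0.959 = 928
Band 3: 1544 * 0.957 = 1478
Band 4: 1302 * 0.954 = 1242
Giving 1233 / 928 / 1478 / 1242.
Total after period 2: 1233 + 928 + 1478 + 1242 = 4881

4881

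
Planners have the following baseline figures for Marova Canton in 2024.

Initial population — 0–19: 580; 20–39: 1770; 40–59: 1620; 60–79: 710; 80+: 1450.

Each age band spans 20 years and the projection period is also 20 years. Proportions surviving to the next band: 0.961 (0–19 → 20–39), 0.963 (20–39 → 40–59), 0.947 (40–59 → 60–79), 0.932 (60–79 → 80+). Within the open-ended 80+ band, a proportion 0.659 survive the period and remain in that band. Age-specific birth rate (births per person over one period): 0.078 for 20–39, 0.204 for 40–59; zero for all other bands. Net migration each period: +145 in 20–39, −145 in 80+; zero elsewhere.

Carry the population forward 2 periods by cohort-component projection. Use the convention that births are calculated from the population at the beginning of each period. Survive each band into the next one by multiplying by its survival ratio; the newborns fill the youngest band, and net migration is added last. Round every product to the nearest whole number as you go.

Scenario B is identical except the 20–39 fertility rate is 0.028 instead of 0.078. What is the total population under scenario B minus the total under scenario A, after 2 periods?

Let group 1 be 0–19 through group 5 = 80+.
[period 1]
Births: 1770 × 0.078 = 138  |  1620 × 0.204 = 330 → total 468
Group 2: 580 × 0.961 = 557
Group 3: 1770 × 0.963 = 1705
Group 4: 1620 × 0.947 = 1534
Group 5: 710 × 0.932 + 1450 × 0.659 = 662 + 956 = 1618
Net migration: Group 2 + 145 → 702; Group 5 − 145 → 1473
→ [468, 702, 1705, 1534, 1473]
[period 2]
Births: 702 × 0.078 = 55  |  1705 × 0.204 = 348 → total 403
Group 2: 468 × 0.961 = 450
Group 3: 702 × 0.963 = 676
Group 4: 1705 × 0.947 = 1615
Group 5: 1534 × 0.932 + 1473 × 0.659 = 1430 + 971 = 2401
Net migration: Group 2 + 145 → 595; Group 5 − 145 → 2256
→ [403, 595, 676, 1615, 2256]
Scenario A total after 2 periods: 5545
Scenario B projection —
[period 1]
Births: 1770 × 0.028 = 50  |  1620 × 0.204 = 330 → total 380
Group 2: 580 × 0.961 = 557
Group 3: 1770 × 0.963 = 1705
Group 4: 1620 × 0.947 = 1534
Group 5: 710 × 0.932 + 1450 × 0.659 = 662 + 956 = 1618
Net migration: Group 2 + 145 → 702; Group 5 − 145 → 1473
→ [380, 702, 1705, 1534, 1473]
[period 2]
Births: 702 × 0.028 = 20  |  1705 × 0.204 = 348 → total 368
Group 2: 380 × 0.961 = 365
Group 3: 702 × 0.963 = 676
Group 4: 1705 × 0.947 = 1615
Group 5: 1534 × 0.932 + 1473 × 0.659 = 1430 + 971 = 2401
Net migration: Group 2 + 145 → 510; Group 5 − 145 → 2256
→ [368, 510, 676, 1615, 2256]
Scenario B total after 2 periods: 5425
Difference B − A = 5425 − 5545 = -120

-120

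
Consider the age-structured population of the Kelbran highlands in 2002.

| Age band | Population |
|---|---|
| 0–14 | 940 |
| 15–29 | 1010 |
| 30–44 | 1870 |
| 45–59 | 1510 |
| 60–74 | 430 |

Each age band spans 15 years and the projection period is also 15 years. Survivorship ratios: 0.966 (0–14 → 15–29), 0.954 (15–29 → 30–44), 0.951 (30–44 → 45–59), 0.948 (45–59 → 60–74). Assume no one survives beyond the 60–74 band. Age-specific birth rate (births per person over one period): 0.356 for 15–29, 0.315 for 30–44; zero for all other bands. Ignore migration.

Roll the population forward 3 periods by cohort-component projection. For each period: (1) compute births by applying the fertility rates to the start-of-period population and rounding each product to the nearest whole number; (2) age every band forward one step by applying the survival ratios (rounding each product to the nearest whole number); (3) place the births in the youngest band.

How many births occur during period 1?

Let group 1 be 0–14 through group 5 = 60–74.
— Period 1 —
Births: 1010 × 0.356 = 360, 1870 × 0.315 = 589 → 949
Group 2: 940 × 0.966 = 908
Group 3: 1010 × 0.954 = 964
Group 4: 1870 × 0.951 = 1778
Group 5: 1510 × 0.948 = 1431
Giving 949 / 908 / 964 / 1778 / 1431.

949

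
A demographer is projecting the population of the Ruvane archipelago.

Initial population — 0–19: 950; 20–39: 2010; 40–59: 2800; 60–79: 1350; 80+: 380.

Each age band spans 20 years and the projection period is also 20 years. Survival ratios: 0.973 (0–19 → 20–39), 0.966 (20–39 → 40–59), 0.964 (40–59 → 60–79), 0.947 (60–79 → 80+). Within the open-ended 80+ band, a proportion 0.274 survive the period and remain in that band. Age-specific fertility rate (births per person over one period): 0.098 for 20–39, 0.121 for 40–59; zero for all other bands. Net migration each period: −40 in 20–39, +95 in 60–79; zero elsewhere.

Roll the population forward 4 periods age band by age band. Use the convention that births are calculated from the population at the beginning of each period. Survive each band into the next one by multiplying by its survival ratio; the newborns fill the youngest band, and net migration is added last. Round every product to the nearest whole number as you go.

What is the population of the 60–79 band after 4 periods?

544

Let group 1 be 0–19 through group 5 = 80+.
Period 1.
Births: 2010 × 0.098 = 197, 2800 × 0.121 = 339 → total 536
Group 2: 950 × 0.973 = 924
Group 3: 2010 × 0.966 = 1942
Group 4: 2800 × 0.964 = 2699
Group 5: 1350 × 0.947 + 380 × 0.274 = 1278 + 104 = 1382
Net migration: Group 2 − 40 → 884; Group 4 + 95 → 2794
Giving 536 / 884 / 1942 / 2794 / 1382.
Period 2.
Births: 884 × 0.098 = 87, 1942 × 0.121 = 235 → total 322
Group 2: 536 × 0.973 = 522
Group 3: 884 × 0.966 = 854
Group 4: 1942 × 0.964 = 1872
Group 5: 2794 × 0.947 + 1382 × 0.274 = 2646 + 379 = 3025
Net migration: Group 2 − 40 → 482; Group 4 + 95 → 1967
Giving 322 / 482 / 854 / 1967 / 3025.
Period 3.
Births: 482 × 0.098 = 47, 854 × 0.121 = 103 → total 150
Group 2: 322 × 0.973 = 313
Group 3: 482 × 0.966 = 466
Group 4: 854 × 0.964 = 823
Group 5: 1967 × 0.947 + 3025 × 0.274 = 1863 + 829 = 2692
Net migration: Group 2 − 40 → 273; Group 4 + 95 → 918
Giving 150 / 273 / 466 / 918 / 2692.
Period 4.
Births: 273 × 0.098 = 27, 466 × 0.121 = 56 → total 83
Group 2: 150 × 0.973 = 146
Group 3: 273 × 0.966 = 264
Group 4: 466 × 0.964 = 449
Group 5: 918 × 0.947 + 2692 × 0.274 = 869 + 738 = 1607
Net migration: Group 2 − 40 → 106; Group 4 + 95 → 544
Giving 83 / 106 / 264 / 544 / 1607.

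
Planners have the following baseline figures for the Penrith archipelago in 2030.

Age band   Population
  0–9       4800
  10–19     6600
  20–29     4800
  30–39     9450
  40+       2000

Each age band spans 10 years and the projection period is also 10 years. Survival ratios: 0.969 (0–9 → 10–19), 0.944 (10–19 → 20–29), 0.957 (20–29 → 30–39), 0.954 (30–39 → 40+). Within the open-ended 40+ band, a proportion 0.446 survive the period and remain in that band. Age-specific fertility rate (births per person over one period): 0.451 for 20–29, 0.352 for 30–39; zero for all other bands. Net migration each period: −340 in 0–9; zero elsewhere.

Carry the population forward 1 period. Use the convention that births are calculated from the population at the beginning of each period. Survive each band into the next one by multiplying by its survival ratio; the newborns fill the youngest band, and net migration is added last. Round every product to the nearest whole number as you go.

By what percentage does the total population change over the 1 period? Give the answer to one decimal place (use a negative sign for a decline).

10.4

[period 1]
Births: 4800 * 0.451 = 2165  |  9450 * 0.352 = 3326 → 5491
10–19: 4800 * 0.969 = 4651
20–29: 6600 * 0.944 = 6230
30–39: 4800 * 0.957 = 4594
40+: 9450 * 0.954 + 2000 * 0.446 = 9015 + 892 = 9907
Net migration: 0–9 − 340 → 5151
End of period: [5151, 4651, 6230, 4594, 9907]
Total: 27650 → 30533; change = 2883; percentage change = 10.4%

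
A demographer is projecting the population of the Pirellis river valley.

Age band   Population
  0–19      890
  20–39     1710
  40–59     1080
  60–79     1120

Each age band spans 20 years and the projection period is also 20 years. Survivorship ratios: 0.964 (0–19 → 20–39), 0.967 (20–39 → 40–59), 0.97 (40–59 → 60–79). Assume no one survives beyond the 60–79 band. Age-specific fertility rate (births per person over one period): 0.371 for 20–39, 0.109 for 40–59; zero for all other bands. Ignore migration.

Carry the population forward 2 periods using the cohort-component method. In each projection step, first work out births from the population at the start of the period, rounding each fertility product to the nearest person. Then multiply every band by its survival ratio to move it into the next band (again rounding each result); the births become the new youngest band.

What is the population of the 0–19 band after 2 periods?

Let band 1 be 0–19 through band 4 = 60–79.
[period 1]
Births: 1710 × 0.371 = 634, 1080 × 0.109 = 118 — total 752
Band 2: 890 × 0.964 = 858
Band 3: 1710 × 0.967 = 1654
Band 4: 1080 × 0.97 = 1048
Population now: 0–19=752, 20–39=858, 40–59=1654, 60–79=1048
[period 2]
Births: 858 × 0.371 = 318, 1654 × 0.109 = 180 — total 498
Band 2: 752 × 0.964 = 725
Band 3: 858 × 0.967 = 830
Band 4: 1654 × 0.97 = 1604
Population now: 0–19=498, 20–39=725, 40–59=830, 60–79=1604

498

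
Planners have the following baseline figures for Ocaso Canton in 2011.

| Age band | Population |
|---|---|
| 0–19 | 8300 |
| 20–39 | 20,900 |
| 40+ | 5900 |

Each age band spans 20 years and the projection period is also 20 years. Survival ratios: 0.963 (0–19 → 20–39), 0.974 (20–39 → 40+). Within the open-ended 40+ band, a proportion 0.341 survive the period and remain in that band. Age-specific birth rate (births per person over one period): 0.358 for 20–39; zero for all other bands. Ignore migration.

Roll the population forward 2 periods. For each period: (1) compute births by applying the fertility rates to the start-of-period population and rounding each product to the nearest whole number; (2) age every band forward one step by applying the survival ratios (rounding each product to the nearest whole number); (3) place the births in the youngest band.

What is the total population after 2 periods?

Period 1.
Births: 20900 * 0.358 = 7482
20–39: 8300 * 0.963 = 7993
40+: 20900 * 0.974 + 5900 * 0.341 = 20357 + 2012 = 22369
Population now: 0–19=7482, 20–39=7993, 40+=22369
Period 2.
Births: 7993 * 0.358 = 2861
20–39: 7482 * 0.963 = 7205
40+: 7993 * 0.974 + 22369 * 0.341 = 7785 + 7628 = 15413
Population now: 0–19=2861, 20–39=7205, 40+=15413
Total after period 2: 2861 + 7205 + 15413 = 25479

25479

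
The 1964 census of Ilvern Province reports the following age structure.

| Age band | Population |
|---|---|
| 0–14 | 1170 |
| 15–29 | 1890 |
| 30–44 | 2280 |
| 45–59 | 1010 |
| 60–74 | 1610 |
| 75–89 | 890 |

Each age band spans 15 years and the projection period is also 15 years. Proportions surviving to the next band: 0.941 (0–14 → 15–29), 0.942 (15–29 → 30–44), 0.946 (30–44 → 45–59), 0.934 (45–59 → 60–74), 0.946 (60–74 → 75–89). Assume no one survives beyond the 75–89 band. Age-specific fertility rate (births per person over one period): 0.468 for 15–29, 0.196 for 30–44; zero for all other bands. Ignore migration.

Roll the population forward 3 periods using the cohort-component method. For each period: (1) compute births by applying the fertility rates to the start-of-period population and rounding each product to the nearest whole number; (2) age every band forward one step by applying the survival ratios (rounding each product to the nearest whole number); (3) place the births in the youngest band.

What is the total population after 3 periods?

7242

Numbering the groups 1..6 from youngest to oldest:
— Period 1 —
Births: 1890 × 0.468 = 885, 2280 × 0.196 = 447 → 1332
Group 2: 1170 × 0.941 = 1101
Group 3: 1890 × 0.942 = 1780
Group 4: 2280 × 0.946 = 2157
Group 5: 1010 × 0.934 = 943
Group 6: 1610 × 0.946 = 1523
→ [1332, 1101, 1780, 2157, 943, 1523]
— Period 2 —
Births: 1101 × 0.468 = 515, 1780 × 0.196 = 349 → 864
Group 2: 1332 × 0.941 = 1253
Group 3: 1101 × 0.942 = 1037
Group 4: 1780 × 0.946 = 1684
Group 5: 2157 × 0.934 = 2015
Group 6: 943 × 0.946 = 892
→ [864, 1253, 1037, 1684, 2015, 892]
— Period 3 —
Births: 1253 × 0.468 = 586, 1037 × 0.196 = 203 → 789
Group 2: 864 × 0.941 = 813
Group 3: 1253 × 0.942 = 1180
Group 4: 1037 × 0.946 = 981
Group 5: 1684 × 0.934 = 1573
Group 6: 2015 × 0.946 = 1906
→ [789, 813, 1180, 981, 1573, 1906]
Total after period 3: 789 + 813 + 1180 + 981 + 1573 + 1906 = 7242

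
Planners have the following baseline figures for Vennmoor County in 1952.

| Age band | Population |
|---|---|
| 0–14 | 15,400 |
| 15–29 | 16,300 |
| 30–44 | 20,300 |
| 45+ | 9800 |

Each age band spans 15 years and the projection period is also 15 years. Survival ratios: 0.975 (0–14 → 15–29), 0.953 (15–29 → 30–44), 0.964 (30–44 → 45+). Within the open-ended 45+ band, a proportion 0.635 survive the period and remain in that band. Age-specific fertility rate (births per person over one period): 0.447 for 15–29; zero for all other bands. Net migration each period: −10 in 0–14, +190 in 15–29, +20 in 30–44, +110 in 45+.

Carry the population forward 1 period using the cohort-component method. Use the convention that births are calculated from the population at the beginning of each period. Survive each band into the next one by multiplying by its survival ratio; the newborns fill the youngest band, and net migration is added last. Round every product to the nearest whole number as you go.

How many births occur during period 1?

7286

(Bands numbered youngest = 1 to oldest = 4.)
After projecting period 1:
Births: 16300 × 0.447 = 7286
Band 2: 15400 × 0.975 = 15015
Band 3: 16300 × 0.953 = 15534
Band 4: 20300 × 0.964 + 9800 × 0.635 = 19569 + 6223 = 25792
Net migration: Band 1 − 10 → 7276; Band 2 + 190 → 15205; Band 3 + 20 → 15554; Band 4 + 110 → 25902
Population now: 0–14=7276, 15–29=15205, 30–44=15554, 45+=25902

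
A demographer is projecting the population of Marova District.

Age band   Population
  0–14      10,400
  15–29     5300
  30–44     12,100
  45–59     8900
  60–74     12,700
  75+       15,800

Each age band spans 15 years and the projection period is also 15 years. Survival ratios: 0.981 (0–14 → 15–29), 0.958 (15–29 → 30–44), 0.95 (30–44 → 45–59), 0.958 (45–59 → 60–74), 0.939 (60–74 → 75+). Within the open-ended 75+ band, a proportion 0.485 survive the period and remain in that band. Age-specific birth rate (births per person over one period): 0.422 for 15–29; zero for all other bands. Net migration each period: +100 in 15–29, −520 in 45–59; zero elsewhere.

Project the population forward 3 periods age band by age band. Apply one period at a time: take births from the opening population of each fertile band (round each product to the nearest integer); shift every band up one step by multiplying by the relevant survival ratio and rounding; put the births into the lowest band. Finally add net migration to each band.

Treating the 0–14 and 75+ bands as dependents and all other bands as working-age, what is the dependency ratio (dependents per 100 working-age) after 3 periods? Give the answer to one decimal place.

After projecting period 1:
Births: 5300 × 0.422 = 2237
15–29: 10400 × 0.981 = 10202
30–44: 5300 × 0.958 = 5077
45–59: 12100 × 0.95 = 11495
60–74: 8900 × 0.958 = 8526
75+: 12700 × 0.939 + 15800 × 0.485 = 11925 + 7663 = 19588
Net migration: 15–29 + 100 → 10302; 45–59 − 520 → 10975
→ [2237, 10302, 5077, 10975, 8526, 19588]
After projecting period 2:
Births: 10302 × 0.422 = 4347
15–29: 2237 × 0.981 = 2194
30–44: 10302 × 0.958 = 9869
45–59: 5077 × 0.95 = 4823
60–74: 10975 × 0.958 = 10514
75+: 8526 × 0.939 + 19588 × 0.485 = 8006 + 9500 = 17506
Net migration: 15–29 + 100 → 2294; 45–59 − 520 → 4303
→ [4347, 2294, 9869, 4303, 10514, 17506]
After projecting period 3:
Births: 2294 × 0.422 = 968
15–29: 4347 × 0.981 = 4264
30–44: 2294 × 0.958 = 2198
45–59: 9869 × 0.95 = 9376
60–74: 4303 × 0.958 = 4122
75+: 10514 × 0.939 + 17506 × 0.485 = 9873 + 8490 = 18363
Net migration: 15–29 + 100 → 4364; 45–59 − 520 → 8856
→ [968, 4364, 2198, 8856, 4122, 18363]
Dependents (band 0–14 + band 75+) = 968 + 18363 = 19331; working-age = 19540; ratio = 19331/19540 × 100 = 98.9

98.9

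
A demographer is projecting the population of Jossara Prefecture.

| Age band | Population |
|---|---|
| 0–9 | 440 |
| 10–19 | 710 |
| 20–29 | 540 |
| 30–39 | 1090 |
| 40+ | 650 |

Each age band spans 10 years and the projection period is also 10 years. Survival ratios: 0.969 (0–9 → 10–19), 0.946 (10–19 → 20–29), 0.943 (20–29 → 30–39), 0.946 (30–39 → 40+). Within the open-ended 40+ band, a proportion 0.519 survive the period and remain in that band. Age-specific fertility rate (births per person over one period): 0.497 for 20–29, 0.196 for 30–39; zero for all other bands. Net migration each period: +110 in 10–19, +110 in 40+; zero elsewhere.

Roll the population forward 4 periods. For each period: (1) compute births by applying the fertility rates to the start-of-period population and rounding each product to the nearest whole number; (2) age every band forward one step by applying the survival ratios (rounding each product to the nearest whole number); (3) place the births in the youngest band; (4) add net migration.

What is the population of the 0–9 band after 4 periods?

365

Numbering the bands 1..5 from youngest to oldest:
— Period 1 —
Births: 540 × 0.497 = 268  |  1090 × 0.196 = 214 ⇒ total 482
Band 2: 440 × 0.969 = 426
Band 3: 710 × 0.946 = 672
Band 4: 540 × 0.943 = 509
Band 5: 1090 × 0.946 + 650 × 0.519 = 1031 + 337 = 1368
Net migration: Band 2 + 110 → 536; Band 5 + 110 → 1478
→ [482, 536, 672, 509, 1478]
— Period 2 —
Births: 672 × 0.497 = 334  |  509 × 0.196 = 100 ⇒ total 434
Band 2: 482 × 0.969 = 467
Band 3: 536 × 0.946 = 507
Band 4: 672 × 0.943 = 634
Band 5: 509 × 0.946 + 1478 × 0.519 = 482 + 767 = 1249
Net migration: Band 2 + 110 → 577; Band 5 + 110 → 1359
→ [434, 577, 507, 634, 1359]
— Period 3 —
Births: 507 × 0.497 = 252  |  634 × 0.196 = 124 ⇒ total 376
Band 2: 434 × 0.969 = 421
Band 3: 577 × 0.946 = 546
Band 4: 507 × 0.943 = 478
Band 5: 634 × 0.946 + 1359 × 0.519 = 600 + 705 = 1305
Net migration: Band 2 + 110 → 531; Band 5 + 110 → 1415
→ [376, 531, 546, 478, 1415]
— Period 4 —
Births: 546 × 0.497 = 271  |  478 × 0.196 = 94 ⇒ total 365
Band 2: 376 × 0.969 = 364
Band 3: 531 × 0.946 = 502
Band 4: 546 × 0.943 = 515
Band 5: 478 × 0.946 + 1415 × 0.519 = 452 + 734 = 1186
Net migration: Band 2 + 110 → 474; Band 5 + 110 → 1296
→ [365, 474, 502, 515, 1296]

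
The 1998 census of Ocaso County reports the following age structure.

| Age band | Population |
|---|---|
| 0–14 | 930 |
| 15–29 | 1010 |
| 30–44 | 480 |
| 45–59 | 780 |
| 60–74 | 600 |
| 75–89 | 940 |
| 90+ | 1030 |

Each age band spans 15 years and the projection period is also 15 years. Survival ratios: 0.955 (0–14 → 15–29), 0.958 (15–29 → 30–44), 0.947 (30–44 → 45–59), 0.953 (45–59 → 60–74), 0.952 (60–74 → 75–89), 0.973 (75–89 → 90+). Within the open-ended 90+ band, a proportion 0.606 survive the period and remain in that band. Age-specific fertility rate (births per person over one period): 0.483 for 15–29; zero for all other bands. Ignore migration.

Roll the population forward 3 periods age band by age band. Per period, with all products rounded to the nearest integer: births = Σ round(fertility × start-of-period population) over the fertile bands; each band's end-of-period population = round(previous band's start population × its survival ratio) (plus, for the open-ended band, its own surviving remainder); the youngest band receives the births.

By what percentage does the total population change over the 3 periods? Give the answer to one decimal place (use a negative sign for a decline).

-17.4

Let group 1 be 0–14 through group 7 = 90+.
Period 1:
Births: 1010 × 0.483 = 488
Group 2: 930 × 0.955 = 888
Group 3: 1010 × 0.958 = 968
Group 4: 480 × 0.947 = 455
Group 5: 780 × 0.953 = 743
Group 6: 600 × 0.952 = 571
Group 7: 940 × 0.973 + 1030 × 0.606 = 915 + 624 = 1539
→ [488, 888, 968, 455, 743, 571, 1539]
Period 2:
Births: 888 × 0.483 = 429
Group 2: 488 × 0.955 = 466
Group 3: 888 × 0.958 = 851
Group 4: 968 × 0.947 = 917
Group 5: 455 × 0.953 = 434
Group 6: 743 × 0.952 = 707
Group 7: 571 × 0.973 + 1539 × 0.606 = 556 + 933 = 1489
→ [429, 466, 851, 917, 434, 707, 1489]
Period 3:
Births: 466 × 0.483 = 225
Group 2: 429 × 0.955 = 410
Group 3: 466 × 0.958 = 446
Group 4: 851 × 0.947 = 806
Group 5: 917 × 0.953 = 874
Group 6: 434 × 0.952 = 413
Group 7: 707 × 0.973 + 1489 × 0.606 = 688 + 902 = 1590
→ [225, 410, 446, 806, 874, 413, 1590]
Total: 5770 → 4764; change = -1006; percentage change = -17.4%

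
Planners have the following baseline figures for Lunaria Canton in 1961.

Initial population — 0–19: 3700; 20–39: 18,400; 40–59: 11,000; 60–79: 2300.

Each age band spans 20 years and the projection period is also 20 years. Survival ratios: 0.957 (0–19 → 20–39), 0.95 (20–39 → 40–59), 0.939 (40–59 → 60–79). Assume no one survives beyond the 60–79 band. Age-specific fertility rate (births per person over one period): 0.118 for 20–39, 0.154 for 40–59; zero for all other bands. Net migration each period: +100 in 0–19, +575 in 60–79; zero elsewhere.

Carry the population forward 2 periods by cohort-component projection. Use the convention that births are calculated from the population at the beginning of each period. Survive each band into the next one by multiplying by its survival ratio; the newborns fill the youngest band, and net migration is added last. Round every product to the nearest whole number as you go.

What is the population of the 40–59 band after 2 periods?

Call the groups 1 to 4, youngest first.
Period 1.
Births: 18400 * 0.118 = 2171  |  11000 * 0.154 = 1694 → 3865
Group 2: 3700 * 0.957 = 3541
Group 3: 18400 * 0.95 = 17480
Group 4: 11000 * 0.939 = 10329
Net migration: Group 1 + 100 → 3965; Group 4 + 575 → 10904
→ [3965, 3541, 17480, 10904]
Period 2.
Births: 3541 * 0.118 = 418  |  17480 * 0.154 = 2692 → 3110
Group 2: 3965 * 0.957 = 3795
Group 3: 3541 * 0.95 = 3364
Group 4: 17480 * 0.939 = 16414
Net migration: Group 1 + 100 → 3210; Group 4 + 575 → 16989
→ [3210, 3795, 3364, 16989]

3364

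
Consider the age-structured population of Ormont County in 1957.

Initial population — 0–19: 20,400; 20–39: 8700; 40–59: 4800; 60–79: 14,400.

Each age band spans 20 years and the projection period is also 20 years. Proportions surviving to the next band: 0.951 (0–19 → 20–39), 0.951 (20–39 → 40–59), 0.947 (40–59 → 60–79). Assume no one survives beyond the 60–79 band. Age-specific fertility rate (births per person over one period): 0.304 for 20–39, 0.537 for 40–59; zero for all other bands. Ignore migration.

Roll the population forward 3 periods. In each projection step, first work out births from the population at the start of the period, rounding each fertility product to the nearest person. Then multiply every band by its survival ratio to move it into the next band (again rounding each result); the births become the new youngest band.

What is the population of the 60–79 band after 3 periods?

17471

(Groups numbered youngest = 1 to oldest = 4.)
— Period 1 —
Births: 8700 × 0.304 = 2645  |  4800 × 0.537 = 2578 — total 5223
Group 2: 20400 × 0.951 = 19400
Group 3: 8700 × 0.951 = 8274
Group 4: 4800 × 0.947 = 4546
Population now: 0–19=5223, 20–39=19400, 40–59=8274, 60–79=4546
— Period 2 —
Births: 19400 × 0.304 = 5898  |  8274 × 0.537 = 4443 — total 10341
Group 2: 5223 × 0.951 = 4967
Group 3: 19400 × 0.951 = 18449
Group 4: 8274 × 0.947 = 7835
Population now: 0–19=10341, 20–39=4967, 40–59=18449, 60–79=7835
— Period 3 —
Births: 4967 × 0.304 = 1510  |  18449 × 0.537 = 9907 — total 11417
Group 2: 10341 × 0.951 = 9834
Group 3: 4967 × 0.951 = 4724
Group 4: 18449 × 0.947 = 17471
Population now: 0–19=11417, 20–39=9834, 40–59=4724, 60–79=17471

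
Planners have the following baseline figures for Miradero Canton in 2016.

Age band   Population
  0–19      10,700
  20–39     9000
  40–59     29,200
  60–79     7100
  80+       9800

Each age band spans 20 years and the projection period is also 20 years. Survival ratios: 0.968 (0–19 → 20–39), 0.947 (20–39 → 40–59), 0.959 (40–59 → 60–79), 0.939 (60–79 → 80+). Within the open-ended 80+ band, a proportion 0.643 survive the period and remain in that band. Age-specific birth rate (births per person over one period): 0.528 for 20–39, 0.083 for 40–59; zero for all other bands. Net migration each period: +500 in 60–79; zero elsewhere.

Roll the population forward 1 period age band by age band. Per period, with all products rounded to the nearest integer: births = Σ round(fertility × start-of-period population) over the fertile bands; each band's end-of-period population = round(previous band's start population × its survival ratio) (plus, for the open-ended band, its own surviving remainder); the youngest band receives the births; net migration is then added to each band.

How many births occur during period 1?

7176

After projecting period 1:
Births: 9000 * 0.528 = 4752 ; 29200 * 0.083 = 2424 ⇒ total 7176
20–39: 10700 * 0.968 = 10358
40–59: 9000 * 0.947 = 8523
60–79: 29200 * 0.959 = 28003
80+: 7100 * 0.939 + 9800 * 0.643 = 6667 + 6301 = 12968
Net migration: 60–79 + 500 → 28503
Giving 7176 / 10358 / 8523 / 28503 / 12968.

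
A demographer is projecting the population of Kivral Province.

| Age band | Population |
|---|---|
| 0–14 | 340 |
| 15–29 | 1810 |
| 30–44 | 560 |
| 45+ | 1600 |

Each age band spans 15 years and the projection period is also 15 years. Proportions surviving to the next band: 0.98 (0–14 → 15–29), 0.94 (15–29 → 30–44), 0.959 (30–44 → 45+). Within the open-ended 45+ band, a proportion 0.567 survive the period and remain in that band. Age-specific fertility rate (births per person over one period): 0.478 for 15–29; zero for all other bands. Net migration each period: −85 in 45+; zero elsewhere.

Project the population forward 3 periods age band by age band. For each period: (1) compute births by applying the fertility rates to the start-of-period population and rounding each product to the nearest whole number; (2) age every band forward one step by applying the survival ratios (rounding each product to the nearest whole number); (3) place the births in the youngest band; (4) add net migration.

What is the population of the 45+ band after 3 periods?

1529

Let band 1 be 0–14 through band 4 = 45+.
[period 1]
Births: 1810 * 0.478 = 865
Band 2: 340 * 0.98 = 333
Band 3: 1810 * 0.94 = 1701
Band 4: 560 * 0.959 + 1600 * 0.567 = 537 + 907 = 1444
Net migration: Band 4 − 85 → 1359
Giving 865 / 333 / 1701 / 1359.
[period 2]
Births: 333 * 0.478 = 159
Band 2: 865 * 0.98 = 848
Band 3: 333 * 0.94 = 313
Band 4: 1701 * 0.959 + 1359 * 0.567 = 1631 + 771 = 2402
Net migration: Band 4 − 85 → 2317
Giving 159 / 848 / 313 / 2317.
[period 3]
Births: 848 * 0.478 = 405
Band 2: 159 * 0.98 = 156
Band 3: 848 * 0.94 = 797
Band 4: 313 * 0.959 + 2317 * 0.567 = 300 + 1314 = 1614
Net migration: Band 4 − 85 → 1529
Giving 405 / 156 / 797 / 1529.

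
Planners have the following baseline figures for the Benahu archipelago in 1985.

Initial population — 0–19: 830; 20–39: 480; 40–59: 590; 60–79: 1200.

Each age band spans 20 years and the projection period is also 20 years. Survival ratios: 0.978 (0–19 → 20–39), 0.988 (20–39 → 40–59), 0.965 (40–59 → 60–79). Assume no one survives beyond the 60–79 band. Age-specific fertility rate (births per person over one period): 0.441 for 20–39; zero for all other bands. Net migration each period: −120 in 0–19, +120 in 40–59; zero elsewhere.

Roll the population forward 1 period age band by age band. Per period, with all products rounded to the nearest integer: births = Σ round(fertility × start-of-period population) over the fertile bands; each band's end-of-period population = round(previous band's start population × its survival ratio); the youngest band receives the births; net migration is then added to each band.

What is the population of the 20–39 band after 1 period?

812

Let group 1 be 0–19 through group 4 = 60–79.
[period 1]
Births: 480 × 0.441 = 212
Group 2: 830 × 0.978 = 812
Group 3: 480 × 0.988 = 474
Group 4: 590 × 0.965 = 569
Net migration: Group 1 − 120 → 92; Group 3 + 120 → 594
End of period: [92, 812, 594, 569]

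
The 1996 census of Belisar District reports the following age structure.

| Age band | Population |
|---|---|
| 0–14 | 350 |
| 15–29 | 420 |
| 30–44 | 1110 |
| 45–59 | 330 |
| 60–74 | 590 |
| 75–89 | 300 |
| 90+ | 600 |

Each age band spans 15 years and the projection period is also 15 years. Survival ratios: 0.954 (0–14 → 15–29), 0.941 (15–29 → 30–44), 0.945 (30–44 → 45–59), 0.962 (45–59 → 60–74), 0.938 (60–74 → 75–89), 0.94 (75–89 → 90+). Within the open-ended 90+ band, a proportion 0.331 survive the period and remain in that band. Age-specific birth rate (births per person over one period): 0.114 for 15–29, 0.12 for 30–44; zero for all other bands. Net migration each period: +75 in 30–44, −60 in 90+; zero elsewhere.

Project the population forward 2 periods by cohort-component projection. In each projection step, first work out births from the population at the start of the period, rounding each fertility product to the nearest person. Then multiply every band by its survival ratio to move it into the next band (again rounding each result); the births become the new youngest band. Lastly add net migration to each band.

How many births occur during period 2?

Let band 1 be 0–14 through band 7 = 90+.
— Period 1 —
Births: 420 × 0.114 = 48 ; 1110 × 0.12 = 133 → 181
Band 2: 350 × 0.954 = 334
Band 3: 420 × 0.941 = 395
Band 4: 1110 × 0.945 = 1049
Band 5: 330 × 0.962 = 317
Band 6: 590 × 0.938 = 553
Band 7: 300 × 0.94 + 600 × 0.331 = 282 + 199 = 481
Net migration: Band 3 + 75 → 470; Band 7 − 60 → 421
End of period: [181, 334, 470, 1049, 317, 553, 421]
— Period 2 —
Births: 334 × 0.114 = 38 ; 470 × 0.12 = 56 → 94
Band 2: 181 × 0.954 = 173
Band 3: 334 × 0.941 = 314
Band 4: 470 × 0.945 = 444
Band 5: 1049 × 0.962 = 1009
Band 6: 317 × 0.938 = 297
Band 7: 553 × 0.94 + 421 × 0.331 = 520 + 139 = 659
Net migration: Band 3 + 75 → 389; Band 7 − 60 → 599
End of period: [94, 173, 389, 444, 1009, 297, 599]

94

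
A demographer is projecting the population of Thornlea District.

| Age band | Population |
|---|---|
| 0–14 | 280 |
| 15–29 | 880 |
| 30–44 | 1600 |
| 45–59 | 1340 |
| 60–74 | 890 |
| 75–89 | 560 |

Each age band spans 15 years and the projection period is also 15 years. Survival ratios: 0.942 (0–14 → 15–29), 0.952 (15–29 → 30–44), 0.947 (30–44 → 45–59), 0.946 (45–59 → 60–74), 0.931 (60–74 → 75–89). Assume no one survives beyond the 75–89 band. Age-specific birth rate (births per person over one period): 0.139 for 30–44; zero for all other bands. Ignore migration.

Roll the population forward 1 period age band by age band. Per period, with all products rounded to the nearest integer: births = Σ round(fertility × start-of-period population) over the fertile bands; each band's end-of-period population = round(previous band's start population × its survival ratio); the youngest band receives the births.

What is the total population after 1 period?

(Bands numbered youngest = 1 to oldest = 6.)
Period 1.
Births: 1600 × 0.139 = 222
Band 2: 280 × 0.942 = 264
Band 3: 880 × 0.952 = 838
Band 4: 1600 × 0.947 = 1515
Band 5: 1340 × 0.946 = 1268
Band 6: 890 × 0.931 = 829
→ [222, 264, 838, 1515, 1268, 829]
Total after period 1: 222 + 264 + 838 + 1515 + 1268 + 829 = 4936

4936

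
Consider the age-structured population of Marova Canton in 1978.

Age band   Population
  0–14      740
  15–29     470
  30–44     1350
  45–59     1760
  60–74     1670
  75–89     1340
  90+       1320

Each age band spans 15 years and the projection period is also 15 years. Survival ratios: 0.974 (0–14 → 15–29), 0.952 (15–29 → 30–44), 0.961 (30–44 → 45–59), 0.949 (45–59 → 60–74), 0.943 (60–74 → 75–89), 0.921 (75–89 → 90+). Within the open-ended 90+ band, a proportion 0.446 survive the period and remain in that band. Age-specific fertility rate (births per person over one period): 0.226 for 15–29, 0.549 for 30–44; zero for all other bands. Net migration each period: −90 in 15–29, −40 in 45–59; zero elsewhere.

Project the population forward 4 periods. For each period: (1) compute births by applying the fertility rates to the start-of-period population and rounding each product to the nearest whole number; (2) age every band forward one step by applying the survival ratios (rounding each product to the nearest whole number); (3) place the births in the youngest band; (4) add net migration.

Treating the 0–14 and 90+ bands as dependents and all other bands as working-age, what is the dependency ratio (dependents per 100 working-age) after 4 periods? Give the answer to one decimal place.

119.6

(Groups numbered youngest = 1 to oldest = 7.)
Period 1:
Births: 470 × 0.226 = 106 ; 1350 × 0.549 = 741 → total 847
Group 2: 740 × 0.974 = 721
Group 3: 470 × 0.952 = 447
Group 4: 1350 × 0.961 = 1297
Group 5: 1760 × 0.949 = 1670
Group 6: 1670 × 0.943 = 1575
Group 7: 1340 × 0.921 + 1320 × 0.446 = 1234 + 589 = 1823
Net migration: Group 2 − 90 → 631; Group 4 − 40 → 1257
Giving 847 / 631 / 447 / 1257 / 1670 / 1575 / 1823.
Period 2:
Births: 631 × 0.226 = 143 ; 447 × 0.549 = 245 → total 388
Group 2: 847 × 0.974 = 825
Group 3: 631 × 0.952 = 601
Group 4: 447 × 0.961 = 430
Group 5: 1257 × 0.949 = 1193
Group 6: 1670 × 0.943 = 1575
Group 7: 1575 × 0.921 + 1823 × 0.446 = 1451 + 813 = 2264
Net migration: Group 2 − 90 → 735; Group 4 − 40 → 390
Giving 388 / 735 / 601 / 390 / 1193 / 1575 / 2264.
Period 3:
Births: 735 × 0.226 = 166 ; 601 × 0.549 = 330 → total 496
Group 2: 388 × 0.974 = 378
Group 3: 735 × 0.952 = 700
Group 4: 601 × 0.961 = 578
Group 5: 390 × 0.949 = 370
Group 6: 1193 × 0.943 = 1125
Group 7: 1575 × 0.921 + 2264 × 0.446 = 1451 + 1010 = 2461
Net migration: Group 2 − 90 → 288; Group 4 − 40 → 538
Giving 496 / 288 / 700 / 538 / 370 / 1125 / 2461.
Period 4:
Births: 288 × 0.226 = 65 ; 700 × 0.549 = 384 → total 449
Group 2: 496 × 0.974 = 483
Group 3: 288 × 0.952 = 274
Group 4: 700 × 0.961 = 673
Group 5: 538 × 0.949 = 511
Group 6: 370 × 0.943 = 349
Group 7: 1125 × 0.921 + 2461 × 0.446 = 1036 + 1098 = 2134
Net migration: Group 2 − 90 → 393; Group 4 − 40 → 633
Giving 449 / 393 / 274 / 633 / 511 / 349 / 2134.
Dependents (band 0–14 + band 90+) = 449 + 2134 = 2583; working-age = 2160; ratio = 2583/2160 × 100 = 119.6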